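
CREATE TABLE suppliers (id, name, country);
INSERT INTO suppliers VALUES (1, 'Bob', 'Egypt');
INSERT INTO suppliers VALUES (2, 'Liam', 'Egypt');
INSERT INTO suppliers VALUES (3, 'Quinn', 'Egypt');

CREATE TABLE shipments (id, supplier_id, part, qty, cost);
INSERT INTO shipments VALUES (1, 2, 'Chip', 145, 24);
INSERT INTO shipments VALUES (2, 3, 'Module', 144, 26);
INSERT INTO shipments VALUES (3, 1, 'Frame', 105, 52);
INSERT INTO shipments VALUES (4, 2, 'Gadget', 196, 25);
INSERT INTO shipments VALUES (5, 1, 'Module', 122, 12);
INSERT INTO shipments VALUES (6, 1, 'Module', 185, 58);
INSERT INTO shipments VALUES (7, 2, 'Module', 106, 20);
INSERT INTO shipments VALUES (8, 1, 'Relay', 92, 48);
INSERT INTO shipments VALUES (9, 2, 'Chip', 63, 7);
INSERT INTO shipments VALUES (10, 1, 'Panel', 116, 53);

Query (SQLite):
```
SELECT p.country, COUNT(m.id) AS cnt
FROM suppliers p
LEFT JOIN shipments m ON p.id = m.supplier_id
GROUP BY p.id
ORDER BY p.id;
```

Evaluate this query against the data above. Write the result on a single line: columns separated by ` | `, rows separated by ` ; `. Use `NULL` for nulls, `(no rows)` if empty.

Egypt | 5 ; Egypt | 4 ; Egypt | 1

LEFT JOIN keeps every suppliers row; unmatched ones get NULL for shipments columns.
Group by suppliers.id and compute COUNT(m.id). COUNT(col) of an all-NULL group is 0.
  1: ids {3, 5, 6, 8, 10} → COUNT(m.id)=5
  2: ids {1, 4, 7, 9} → COUNT(m.id)=4
  3: ids {2} → COUNT(m.id)=1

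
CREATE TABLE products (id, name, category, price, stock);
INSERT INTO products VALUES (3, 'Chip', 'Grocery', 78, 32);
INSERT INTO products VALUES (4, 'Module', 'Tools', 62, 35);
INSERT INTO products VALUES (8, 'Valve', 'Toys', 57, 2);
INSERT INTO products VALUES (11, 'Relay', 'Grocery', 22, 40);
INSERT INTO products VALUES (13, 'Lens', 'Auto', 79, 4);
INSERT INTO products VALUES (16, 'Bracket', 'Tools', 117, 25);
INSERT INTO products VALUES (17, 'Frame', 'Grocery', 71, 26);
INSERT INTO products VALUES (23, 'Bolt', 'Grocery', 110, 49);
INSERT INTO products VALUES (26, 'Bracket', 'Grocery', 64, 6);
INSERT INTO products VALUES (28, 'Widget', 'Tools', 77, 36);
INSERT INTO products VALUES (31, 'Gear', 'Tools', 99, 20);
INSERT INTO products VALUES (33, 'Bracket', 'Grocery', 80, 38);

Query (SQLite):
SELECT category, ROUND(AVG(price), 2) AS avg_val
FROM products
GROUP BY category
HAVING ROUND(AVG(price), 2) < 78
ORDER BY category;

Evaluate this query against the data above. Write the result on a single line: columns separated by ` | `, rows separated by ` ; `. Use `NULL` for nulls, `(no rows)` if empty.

Partition products by category; compute ROUND(AVG(price), 2) within each group.
HAVING: keep groups where ROUND(AVG(price), 2) < 78.
  Auto: ids {13} → ROUND(AVG(price), 2)=79
  Grocery: ids {3, 11, 17, 23, 26, 33} → ROUND(AVG(price), 2)=70.83
  Tools: ids {4, 16, 28, 31} → ROUND(AVG(price), 2)=88.75
  Toys: ids {8} → ROUND(AVG(price), 2)=57

Grocery | 70.83 ; Toys | 57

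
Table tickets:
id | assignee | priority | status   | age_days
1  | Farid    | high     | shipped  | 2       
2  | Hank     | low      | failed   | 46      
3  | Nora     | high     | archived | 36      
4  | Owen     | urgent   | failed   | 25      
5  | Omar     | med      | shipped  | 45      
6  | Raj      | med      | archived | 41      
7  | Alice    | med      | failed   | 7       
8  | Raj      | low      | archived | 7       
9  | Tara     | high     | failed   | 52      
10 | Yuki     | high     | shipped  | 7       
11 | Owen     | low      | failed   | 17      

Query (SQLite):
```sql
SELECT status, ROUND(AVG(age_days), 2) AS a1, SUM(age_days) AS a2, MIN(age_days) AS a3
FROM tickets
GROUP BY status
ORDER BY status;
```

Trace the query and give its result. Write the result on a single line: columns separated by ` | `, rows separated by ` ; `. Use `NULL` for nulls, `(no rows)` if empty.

archived | 28 | 84 | 7 ; failed | 29.4 | 147 | 7 ; shipped | 18 | 54 | 2

Group tickets by status.
Per group compute: ROUND(AVG(age_days), 2), SUM(age_days), MIN(age_days).
  archived: ids {3, 6, 8} → ROUND(AVG(age_days), 2)=28, SUM(age_days)=84, MIN(age_days)=7
  failed: ids {2, 4, 7, 9, 11} → ROUND(AVG(age_days), 2)=29.4, SUM(age_days)=147, MIN(age_days)=7
  shipped: ids {1, 5, 10} → ROUND(AVG(age_days), 2)=18, SUM(age_days)=54, MIN(age_days)=2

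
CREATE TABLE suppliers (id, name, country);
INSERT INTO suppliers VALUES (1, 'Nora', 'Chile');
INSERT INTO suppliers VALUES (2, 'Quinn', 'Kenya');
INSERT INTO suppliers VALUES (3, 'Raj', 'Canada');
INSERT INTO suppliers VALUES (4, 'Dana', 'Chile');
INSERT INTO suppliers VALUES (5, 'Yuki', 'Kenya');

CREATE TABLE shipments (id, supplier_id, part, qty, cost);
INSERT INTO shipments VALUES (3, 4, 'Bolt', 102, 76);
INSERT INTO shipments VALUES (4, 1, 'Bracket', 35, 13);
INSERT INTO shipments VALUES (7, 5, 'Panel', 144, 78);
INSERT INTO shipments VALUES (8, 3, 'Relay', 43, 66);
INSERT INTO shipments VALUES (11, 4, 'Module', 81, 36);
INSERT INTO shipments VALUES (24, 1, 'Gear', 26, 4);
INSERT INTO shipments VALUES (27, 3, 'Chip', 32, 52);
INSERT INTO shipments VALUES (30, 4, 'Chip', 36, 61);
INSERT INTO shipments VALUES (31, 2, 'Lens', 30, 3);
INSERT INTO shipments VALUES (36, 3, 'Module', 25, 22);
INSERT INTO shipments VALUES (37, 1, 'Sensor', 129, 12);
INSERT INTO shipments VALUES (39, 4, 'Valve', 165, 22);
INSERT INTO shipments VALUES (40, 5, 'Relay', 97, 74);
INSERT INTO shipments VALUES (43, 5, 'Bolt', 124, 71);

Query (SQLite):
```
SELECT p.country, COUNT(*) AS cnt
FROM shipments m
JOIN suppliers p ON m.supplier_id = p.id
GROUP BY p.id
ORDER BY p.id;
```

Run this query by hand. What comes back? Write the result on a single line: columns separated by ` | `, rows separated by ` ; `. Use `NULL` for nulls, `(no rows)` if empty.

Join each shipments row to its suppliers via supplier_id.
Group joined rows by suppliers.id; compute COUNT(*) per group.
  1: ids {4, 24, 37} → COUNT(*)=3
  2: ids {31} → COUNT(*)=1
  3: ids {8, 27, 36} → COUNT(*)=3
  4: ids {3, 11, 30, 39} → COUNT(*)=4
  5: ids {7, 40, 43} → COUNT(*)=3

Chile | 3 ; Kenya | 1 ; Canada | 3 ; Chile | 4 ; Kenya | 3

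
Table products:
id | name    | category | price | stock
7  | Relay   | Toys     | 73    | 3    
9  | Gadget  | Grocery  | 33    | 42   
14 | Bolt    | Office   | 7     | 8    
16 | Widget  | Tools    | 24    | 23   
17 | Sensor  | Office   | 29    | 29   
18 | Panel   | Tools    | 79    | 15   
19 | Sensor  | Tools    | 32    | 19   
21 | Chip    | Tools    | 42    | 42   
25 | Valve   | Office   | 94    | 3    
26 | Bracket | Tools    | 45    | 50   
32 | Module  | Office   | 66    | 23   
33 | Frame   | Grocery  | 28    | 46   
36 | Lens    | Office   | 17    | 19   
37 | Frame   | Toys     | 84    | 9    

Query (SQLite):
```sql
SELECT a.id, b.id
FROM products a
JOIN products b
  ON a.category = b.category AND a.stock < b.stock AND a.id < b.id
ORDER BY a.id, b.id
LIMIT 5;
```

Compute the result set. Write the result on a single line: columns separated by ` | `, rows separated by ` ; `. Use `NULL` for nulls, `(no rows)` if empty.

Pairs (a,b) with same category, a.stock < b.stock, a.id < b.id.
category groups: Grocery:{9,33} Office:{14,17,25,32,36} Tools:{16,18,19,21,26} Toys:{7,37}
Ordered by (a.id, b.id); first 5.

7 | 37 ; 9 | 33 ; 14 | 17 ; 14 | 32 ; 14 | 36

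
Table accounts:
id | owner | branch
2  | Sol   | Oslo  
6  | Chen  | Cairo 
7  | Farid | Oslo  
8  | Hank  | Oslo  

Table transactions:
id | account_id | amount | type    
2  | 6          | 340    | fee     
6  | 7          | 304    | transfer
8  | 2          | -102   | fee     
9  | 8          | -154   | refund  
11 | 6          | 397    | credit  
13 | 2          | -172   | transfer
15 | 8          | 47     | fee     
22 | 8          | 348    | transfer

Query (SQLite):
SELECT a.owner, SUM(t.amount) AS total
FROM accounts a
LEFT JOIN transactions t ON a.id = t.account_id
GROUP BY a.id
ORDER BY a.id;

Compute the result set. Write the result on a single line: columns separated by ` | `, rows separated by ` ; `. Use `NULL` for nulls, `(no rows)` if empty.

Sol | -274 ; Chen | 737 ; Farid | 304 ; Hank | 241

LEFT JOIN keeps every accounts row; unmatched ones get NULL for transactions columns.
Group by accounts.id and compute SUM(t.amount). SUM over an all-NULL group is NULL.
  2: ids {8, 13} → SUM(t.amount)=-274
  6: ids {2, 11} → SUM(t.amount)=737
  7: ids {6} → SUM(t.amount)=304
  8: ids {9, 15, 22} → SUM(t.amount)=241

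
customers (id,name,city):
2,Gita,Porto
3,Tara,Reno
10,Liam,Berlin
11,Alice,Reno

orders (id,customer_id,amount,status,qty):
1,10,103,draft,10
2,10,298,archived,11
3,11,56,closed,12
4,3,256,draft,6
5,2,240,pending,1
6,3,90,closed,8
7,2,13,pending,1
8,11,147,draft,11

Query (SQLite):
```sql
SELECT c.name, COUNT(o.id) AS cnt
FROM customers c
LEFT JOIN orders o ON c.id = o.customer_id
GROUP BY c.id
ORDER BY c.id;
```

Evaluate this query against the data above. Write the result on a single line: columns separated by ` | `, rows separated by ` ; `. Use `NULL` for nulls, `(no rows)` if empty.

LEFT JOIN keeps every customers row; unmatched ones get NULL for orders columns.
Group by customers.id and compute COUNT(o.id). COUNT(col) of an all-NULL group is 0.
  2: ids {5, 7} → COUNT(o.id)=2
  3: ids {4, 6} → COUNT(o.id)=2
  10: ids {1, 2} → COUNT(o.id)=2
  11: ids {3, 8} → COUNT(o.id)=2

Gita | 2 ; Tara | 2 ; Liam | 2 ; Alice | 2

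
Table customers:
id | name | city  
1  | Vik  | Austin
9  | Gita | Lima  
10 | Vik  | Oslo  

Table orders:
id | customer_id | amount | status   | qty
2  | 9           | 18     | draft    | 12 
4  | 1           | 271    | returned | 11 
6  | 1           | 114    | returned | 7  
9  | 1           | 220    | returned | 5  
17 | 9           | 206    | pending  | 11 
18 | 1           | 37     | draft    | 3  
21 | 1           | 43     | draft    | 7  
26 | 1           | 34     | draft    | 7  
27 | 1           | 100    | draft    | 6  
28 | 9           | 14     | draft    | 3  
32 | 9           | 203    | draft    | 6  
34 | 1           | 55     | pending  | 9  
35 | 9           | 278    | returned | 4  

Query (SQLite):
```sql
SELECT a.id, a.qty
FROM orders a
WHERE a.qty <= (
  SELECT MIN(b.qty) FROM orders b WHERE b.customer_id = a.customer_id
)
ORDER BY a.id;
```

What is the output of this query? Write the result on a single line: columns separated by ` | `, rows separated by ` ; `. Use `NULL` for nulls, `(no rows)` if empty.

For each orders row a, compute MIN(qty) over rows sharing a.customer_id.
Keep row a if a.qty <= that per-group MIN.
  customer_id=1: MIN(qty) = 3
  customer_id=9: MIN(qty) = 3

18 | 3 ; 28 | 3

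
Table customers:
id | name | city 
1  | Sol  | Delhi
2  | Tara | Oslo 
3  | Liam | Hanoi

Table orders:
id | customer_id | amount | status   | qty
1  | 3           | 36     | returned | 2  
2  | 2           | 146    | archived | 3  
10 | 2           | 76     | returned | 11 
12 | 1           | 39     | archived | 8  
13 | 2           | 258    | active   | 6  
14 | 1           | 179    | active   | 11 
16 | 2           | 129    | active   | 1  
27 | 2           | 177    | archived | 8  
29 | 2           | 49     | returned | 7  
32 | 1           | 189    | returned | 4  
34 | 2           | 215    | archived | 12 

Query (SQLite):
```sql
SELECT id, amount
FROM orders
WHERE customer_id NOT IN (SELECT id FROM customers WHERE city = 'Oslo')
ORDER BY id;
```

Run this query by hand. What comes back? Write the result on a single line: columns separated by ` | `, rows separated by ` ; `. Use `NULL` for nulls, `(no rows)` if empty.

1 | 36 ; 12 | 39 ; 14 | 179 ; 32 | 189

Inner query: customers.id where city = 'Oslo'.
Outer: keep orders rows whose customer_id is not in that set.
Inner query → {2}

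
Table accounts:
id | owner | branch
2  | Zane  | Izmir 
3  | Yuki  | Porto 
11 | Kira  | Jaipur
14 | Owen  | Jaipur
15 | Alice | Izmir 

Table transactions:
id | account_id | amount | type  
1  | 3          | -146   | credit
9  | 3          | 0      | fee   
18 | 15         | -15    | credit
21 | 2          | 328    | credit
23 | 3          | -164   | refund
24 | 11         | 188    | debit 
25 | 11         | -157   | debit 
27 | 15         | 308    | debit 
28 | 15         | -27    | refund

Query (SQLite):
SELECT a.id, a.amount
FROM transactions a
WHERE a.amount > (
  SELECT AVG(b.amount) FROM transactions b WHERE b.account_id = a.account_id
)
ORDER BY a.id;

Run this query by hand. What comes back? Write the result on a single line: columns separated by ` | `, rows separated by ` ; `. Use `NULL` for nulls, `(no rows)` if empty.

For each transactions row a, compute AVG(amount) over rows sharing a.account_id.
Keep row a if a.amount > that per-group AVG.
  account_id=2: AVG(amount) = 328.0
  account_id=3: AVG(amount) = -103.333333
  account_id=11: AVG(amount) = 15.5
  account_id=15: AVG(amount) = 88.666667

9 | 0 ; 24 | 188 ; 27 | 308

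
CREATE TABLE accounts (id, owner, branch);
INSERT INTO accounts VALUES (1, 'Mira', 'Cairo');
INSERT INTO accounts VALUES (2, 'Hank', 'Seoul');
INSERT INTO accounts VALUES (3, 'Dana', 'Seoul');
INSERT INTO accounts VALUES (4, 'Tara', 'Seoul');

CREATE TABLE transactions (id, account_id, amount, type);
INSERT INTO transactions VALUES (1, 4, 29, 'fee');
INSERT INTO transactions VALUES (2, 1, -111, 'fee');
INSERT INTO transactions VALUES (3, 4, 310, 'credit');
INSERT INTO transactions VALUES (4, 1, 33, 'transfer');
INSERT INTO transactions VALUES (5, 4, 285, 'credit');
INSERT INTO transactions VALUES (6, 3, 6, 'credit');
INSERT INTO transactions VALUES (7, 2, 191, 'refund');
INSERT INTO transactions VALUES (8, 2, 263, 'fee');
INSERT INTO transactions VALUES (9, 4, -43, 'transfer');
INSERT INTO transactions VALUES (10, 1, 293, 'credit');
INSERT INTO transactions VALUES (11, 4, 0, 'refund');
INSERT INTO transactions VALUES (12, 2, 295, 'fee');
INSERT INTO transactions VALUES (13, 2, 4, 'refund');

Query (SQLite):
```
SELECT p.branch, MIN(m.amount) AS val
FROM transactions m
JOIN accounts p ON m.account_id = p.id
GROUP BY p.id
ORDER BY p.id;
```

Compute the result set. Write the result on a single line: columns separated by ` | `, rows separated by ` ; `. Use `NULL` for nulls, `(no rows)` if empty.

Join each transactions row to its accounts via account_id.
Group joined rows by accounts.id; compute MIN(m.amount) per group.
  1: ids {2, 4, 10} → MIN(m.amount)=-111
  2: ids {7, 8, 12, 13} → MIN(m.amount)=4
  3: ids {6} → MIN(m.amount)=6
  4: ids {1, 3, 5, 9, 11} → MIN(m.amount)=-43

Cairo | -111 ; Seoul | 4 ; Seoul | 6 ; Seoul | -43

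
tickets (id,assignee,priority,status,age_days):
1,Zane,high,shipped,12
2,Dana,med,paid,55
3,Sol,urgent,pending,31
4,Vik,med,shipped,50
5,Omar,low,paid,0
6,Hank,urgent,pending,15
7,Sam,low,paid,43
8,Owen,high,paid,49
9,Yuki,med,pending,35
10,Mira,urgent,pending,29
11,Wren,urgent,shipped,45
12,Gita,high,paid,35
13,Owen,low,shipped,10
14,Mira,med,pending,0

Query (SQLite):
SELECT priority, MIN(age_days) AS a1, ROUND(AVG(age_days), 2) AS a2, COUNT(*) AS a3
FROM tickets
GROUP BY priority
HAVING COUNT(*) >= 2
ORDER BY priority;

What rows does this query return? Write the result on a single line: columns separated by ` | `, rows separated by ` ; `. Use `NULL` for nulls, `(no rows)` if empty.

Group tickets by priority.
Per group compute: MIN(age_days), ROUND(AVG(age_days), 2), COUNT(*).
HAVING: drop groups with fewer than 2 rows.
  high: ids {1, 8, 12} → MIN(age_days)=12, ROUND(AVG(age_days), 2)=32, COUNT(*)=3
  low: ids {5, 7, 13} → MIN(age_days)=0, ROUND(AVG(age_days), 2)=17.67, COUNT(*)=3
  med: ids {2, 4, 9, 14} → MIN(age_days)=0, ROUND(AVG(age_days), 2)=35, COUNT(*)=4
  urgent: ids {3, 6, 10, 11} → MIN(age_days)=15, ROUND(AVG(age_days), 2)=30, COUNT(*)=4

high | 12 | 32 | 3 ; low | 0 | 17.67 | 3 ; med | 0 | 35 | 4 ; urgent | 15 | 30 | 4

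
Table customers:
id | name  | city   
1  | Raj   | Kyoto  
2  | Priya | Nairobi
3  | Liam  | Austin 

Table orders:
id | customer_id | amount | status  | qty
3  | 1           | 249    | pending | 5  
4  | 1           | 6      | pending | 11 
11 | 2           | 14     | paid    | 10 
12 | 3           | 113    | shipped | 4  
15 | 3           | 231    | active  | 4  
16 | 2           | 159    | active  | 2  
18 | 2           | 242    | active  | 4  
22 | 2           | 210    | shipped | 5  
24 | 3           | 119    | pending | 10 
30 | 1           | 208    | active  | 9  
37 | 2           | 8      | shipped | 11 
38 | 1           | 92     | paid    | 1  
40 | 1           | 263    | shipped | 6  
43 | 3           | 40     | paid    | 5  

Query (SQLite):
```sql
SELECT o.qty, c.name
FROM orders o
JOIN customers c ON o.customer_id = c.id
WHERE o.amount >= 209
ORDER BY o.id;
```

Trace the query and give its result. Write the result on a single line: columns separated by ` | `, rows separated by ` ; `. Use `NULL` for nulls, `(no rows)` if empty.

Each orders row matches the customers row where customer_id = customers.id.
Then keep rows with o.amount >= 209.

5 | Raj ; 4 | Liam ; 4 | Priya ; 5 | Priya ; 6 | Raj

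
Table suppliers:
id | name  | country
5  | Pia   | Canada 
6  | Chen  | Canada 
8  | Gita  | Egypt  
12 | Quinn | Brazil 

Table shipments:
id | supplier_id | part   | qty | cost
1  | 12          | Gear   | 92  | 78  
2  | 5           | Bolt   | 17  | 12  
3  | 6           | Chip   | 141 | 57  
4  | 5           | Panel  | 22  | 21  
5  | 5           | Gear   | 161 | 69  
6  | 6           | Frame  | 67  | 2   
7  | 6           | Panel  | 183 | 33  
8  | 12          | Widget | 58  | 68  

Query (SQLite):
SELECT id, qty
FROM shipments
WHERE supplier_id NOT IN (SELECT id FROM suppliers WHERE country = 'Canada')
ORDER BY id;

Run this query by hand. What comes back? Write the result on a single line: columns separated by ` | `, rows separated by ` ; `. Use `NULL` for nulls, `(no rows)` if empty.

Inner query: suppliers.id where country = 'Canada'.
Outer: keep shipments rows whose supplier_id is not in that set.
Inner query → {5, 6}

1 | 92 ; 8 | 58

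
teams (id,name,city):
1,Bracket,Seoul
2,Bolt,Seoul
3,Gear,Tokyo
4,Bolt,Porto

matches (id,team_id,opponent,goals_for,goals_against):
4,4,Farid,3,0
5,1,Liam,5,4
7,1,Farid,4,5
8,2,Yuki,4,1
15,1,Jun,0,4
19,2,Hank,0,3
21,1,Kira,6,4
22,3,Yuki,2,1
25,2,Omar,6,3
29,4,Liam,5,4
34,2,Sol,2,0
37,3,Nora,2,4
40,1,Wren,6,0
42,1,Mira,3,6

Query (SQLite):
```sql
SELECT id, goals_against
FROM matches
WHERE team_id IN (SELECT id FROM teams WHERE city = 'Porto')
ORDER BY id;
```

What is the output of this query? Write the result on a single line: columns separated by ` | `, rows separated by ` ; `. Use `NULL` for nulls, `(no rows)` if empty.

Inner query: teams.id where city = 'Porto'.
Outer: keep matches rows whose team_id is in that set.
Inner query → {4}

4 | 0 ; 29 | 4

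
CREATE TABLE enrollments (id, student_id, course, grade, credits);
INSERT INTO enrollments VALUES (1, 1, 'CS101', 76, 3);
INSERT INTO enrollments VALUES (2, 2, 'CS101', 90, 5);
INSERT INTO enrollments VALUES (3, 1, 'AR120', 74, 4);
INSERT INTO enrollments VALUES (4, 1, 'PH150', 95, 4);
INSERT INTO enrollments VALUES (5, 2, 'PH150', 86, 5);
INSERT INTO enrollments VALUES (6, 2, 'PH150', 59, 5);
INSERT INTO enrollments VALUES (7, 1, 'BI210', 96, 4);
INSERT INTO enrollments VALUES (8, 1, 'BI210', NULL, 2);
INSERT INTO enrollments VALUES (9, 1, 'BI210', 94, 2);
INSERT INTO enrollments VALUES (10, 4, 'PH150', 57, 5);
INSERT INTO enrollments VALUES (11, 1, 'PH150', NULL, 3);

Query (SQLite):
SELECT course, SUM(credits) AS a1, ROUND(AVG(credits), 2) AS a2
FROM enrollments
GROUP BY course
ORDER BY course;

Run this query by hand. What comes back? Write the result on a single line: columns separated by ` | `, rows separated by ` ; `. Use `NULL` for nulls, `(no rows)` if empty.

AR120 | 4 | 4 ; BI210 | 8 | 2.67 ; CS101 | 8 | 4 ; PH150 | 22 | 4.4

Group enrollments by course.
Per group compute: SUM(credits), ROUND(AVG(credits), 2).
  AR120: ids {3} → SUM(credits)=4, ROUND(AVG(credits), 2)=4
  BI210: ids {7, 8, 9} → SUM(credits)=8, ROUND(AVG(credits), 2)=2.67
  CS101: ids {1, 2} → SUM(credits)=8, ROUND(AVG(credits), 2)=4
  PH150: ids {4, 5, 6, 10, 11} → SUM(credits)=22, ROUND(AVG(credits), 2)=4.4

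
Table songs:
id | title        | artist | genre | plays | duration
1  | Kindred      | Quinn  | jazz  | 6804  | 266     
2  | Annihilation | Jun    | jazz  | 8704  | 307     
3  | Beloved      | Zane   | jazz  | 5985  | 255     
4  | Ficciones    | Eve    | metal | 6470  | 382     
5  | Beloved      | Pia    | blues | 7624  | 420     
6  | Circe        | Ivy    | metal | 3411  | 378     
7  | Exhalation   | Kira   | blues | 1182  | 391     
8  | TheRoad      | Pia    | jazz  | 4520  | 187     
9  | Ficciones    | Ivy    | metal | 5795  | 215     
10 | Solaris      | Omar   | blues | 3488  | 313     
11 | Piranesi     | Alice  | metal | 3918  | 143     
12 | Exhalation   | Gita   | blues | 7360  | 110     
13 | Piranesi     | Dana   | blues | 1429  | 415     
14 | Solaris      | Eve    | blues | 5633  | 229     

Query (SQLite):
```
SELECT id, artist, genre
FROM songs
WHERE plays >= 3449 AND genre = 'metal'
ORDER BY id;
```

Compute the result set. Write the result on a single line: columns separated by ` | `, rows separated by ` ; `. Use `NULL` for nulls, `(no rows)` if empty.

plays >= 3449: ids {1, 2, 3, 4, 5, 8, 9, 10, 11, 12, 14}
genre = 'metal': ids {4, 6, 9, 11}
Combine with AND.

4 | Eve | metal ; 9 | Ivy | metal ; 11 | Alice | metal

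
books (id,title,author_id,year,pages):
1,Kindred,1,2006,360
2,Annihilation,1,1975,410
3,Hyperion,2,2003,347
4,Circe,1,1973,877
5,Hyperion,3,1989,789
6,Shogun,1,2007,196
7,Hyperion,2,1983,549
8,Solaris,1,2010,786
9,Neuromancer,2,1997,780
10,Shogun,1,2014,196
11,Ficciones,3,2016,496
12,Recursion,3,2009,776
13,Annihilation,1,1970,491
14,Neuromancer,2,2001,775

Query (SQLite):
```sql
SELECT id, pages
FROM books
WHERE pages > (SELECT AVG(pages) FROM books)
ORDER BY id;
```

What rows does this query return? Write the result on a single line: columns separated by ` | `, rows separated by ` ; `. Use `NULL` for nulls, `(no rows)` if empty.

Scalar subquery: AVG(pages) over all books rows = 559.142857 (≈; comparison uses full precision).
Keep rows where pages > that value.

4 | 877 ; 5 | 789 ; 8 | 786 ; 9 | 780 ; 12 | 776 ; 14 | 775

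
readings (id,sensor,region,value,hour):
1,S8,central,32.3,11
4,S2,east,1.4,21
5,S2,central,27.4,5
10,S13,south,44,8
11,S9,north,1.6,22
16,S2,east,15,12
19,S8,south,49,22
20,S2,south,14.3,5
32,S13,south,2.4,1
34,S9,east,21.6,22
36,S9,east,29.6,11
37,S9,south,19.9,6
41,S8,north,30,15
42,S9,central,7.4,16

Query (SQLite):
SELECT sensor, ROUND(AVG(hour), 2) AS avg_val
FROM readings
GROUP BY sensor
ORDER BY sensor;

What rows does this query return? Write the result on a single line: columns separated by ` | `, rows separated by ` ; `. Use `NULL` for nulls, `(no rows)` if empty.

S13 | 4.5 ; S2 | 10.75 ; S8 | 16 ; S9 | 15.4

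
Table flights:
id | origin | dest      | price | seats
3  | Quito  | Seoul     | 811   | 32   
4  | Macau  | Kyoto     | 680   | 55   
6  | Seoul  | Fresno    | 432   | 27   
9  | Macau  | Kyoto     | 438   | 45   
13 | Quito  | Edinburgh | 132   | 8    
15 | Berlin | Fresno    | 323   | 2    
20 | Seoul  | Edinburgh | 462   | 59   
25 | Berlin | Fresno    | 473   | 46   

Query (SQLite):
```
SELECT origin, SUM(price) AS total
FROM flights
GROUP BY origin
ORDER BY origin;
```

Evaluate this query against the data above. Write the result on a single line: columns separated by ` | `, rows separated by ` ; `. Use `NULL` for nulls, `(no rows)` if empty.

Berlin | 796 ; Macau | 1118 ; Quito | 943 ; Seoul | 894

Partition flights by origin; compute SUM(price) within each group.
  Berlin: ids {15, 25} → SUM(price)=796
  Macau: ids {4, 9} → SUM(price)=1118
  Quito: ids {3, 13} → SUM(price)=943
  Seoul: ids {6, 20} → SUM(price)=894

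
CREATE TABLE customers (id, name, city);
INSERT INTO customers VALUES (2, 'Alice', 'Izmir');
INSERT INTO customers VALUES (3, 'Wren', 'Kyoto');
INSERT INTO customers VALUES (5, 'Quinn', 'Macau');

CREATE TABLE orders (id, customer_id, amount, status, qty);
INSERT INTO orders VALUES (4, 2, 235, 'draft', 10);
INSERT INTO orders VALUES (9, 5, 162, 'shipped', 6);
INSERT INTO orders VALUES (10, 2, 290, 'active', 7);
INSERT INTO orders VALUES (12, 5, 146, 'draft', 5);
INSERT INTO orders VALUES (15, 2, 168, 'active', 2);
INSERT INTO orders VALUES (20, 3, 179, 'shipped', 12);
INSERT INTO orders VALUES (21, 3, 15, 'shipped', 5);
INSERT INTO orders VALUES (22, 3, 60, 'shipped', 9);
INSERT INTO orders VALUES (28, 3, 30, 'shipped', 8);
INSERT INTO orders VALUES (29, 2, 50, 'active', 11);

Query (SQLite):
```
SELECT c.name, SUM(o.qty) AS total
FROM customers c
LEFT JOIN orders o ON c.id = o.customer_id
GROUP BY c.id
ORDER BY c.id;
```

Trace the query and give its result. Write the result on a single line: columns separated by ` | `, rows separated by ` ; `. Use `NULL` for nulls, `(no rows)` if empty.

Alice | 30 ; Wren | 34 ; Quinn | 11

LEFT JOIN keeps every customers row; unmatched ones get NULL for orders columns.
Group by customers.id and compute SUM(o.qty). SUM over an all-NULL group is NULL.
  2: ids {4, 10, 15, 29} → SUM(o.qty)=30
  3: ids {20, 21, 22, 28} → SUM(o.qty)=34
  5: ids {9, 12} → SUM(o.qty)=11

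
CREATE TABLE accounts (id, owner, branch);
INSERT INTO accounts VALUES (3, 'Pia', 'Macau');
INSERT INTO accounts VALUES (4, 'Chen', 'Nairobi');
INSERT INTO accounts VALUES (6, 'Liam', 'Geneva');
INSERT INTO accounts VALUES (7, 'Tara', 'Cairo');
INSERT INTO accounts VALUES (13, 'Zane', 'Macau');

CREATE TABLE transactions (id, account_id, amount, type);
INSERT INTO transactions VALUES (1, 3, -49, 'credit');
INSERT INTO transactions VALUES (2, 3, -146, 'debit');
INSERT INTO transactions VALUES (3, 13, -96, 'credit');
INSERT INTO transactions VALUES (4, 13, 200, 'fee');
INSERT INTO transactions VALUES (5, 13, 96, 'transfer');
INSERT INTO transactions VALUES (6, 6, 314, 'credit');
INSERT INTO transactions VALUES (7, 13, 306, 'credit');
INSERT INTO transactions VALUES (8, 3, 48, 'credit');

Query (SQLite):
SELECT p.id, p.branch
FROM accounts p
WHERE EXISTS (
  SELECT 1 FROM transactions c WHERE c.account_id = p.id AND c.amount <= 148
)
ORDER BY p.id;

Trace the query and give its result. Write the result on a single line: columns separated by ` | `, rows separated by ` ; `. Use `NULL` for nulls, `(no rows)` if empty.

3 | Macau ; 13 | Macau

For each accounts row, check whether any transactions with matching account_id has amount <= 148.
Keep rows where that is true.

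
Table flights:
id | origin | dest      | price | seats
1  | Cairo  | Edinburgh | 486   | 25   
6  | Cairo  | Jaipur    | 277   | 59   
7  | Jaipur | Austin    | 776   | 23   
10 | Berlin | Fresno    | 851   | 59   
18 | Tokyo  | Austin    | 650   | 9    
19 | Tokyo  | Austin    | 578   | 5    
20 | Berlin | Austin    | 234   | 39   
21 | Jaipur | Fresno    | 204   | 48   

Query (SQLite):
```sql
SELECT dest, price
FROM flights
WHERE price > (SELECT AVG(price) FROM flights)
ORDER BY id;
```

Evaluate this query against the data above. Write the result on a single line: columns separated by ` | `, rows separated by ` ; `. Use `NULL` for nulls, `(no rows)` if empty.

Austin | 776 ; Fresno | 851 ; Austin | 650 ; Austin | 578

Scalar subquery: AVG(price) over all flights rows = 507.0.
Keep rows where price > that value.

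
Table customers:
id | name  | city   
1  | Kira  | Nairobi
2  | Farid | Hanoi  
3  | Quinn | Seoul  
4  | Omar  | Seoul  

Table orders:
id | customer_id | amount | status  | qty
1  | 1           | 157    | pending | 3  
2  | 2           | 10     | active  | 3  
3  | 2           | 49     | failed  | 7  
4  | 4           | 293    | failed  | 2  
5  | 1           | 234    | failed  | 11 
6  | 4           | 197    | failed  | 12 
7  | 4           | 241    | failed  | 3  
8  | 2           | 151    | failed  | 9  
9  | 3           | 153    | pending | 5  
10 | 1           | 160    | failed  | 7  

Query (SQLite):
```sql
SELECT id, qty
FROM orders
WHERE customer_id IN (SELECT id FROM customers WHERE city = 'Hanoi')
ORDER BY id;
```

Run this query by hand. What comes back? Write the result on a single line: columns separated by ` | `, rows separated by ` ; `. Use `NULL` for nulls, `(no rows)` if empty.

Inner query: customers.id where city = 'Hanoi'.
Outer: keep orders rows whose customer_id is in that set.
Inner query → {2}

2 | 3 ; 3 | 7 ; 8 | 9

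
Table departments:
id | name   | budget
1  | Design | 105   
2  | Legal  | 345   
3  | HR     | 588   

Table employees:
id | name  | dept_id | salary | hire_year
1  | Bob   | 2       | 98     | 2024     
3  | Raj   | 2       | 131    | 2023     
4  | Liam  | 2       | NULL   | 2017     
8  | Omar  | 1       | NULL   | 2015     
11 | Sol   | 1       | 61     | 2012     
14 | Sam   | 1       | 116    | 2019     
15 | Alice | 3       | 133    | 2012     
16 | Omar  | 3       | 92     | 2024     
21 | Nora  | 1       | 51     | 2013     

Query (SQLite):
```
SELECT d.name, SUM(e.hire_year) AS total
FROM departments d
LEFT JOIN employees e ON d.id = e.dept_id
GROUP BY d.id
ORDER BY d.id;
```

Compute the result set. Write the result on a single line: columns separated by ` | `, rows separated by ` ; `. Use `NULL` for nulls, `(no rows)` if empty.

Design | 8059 ; Legal | 6064 ; HR | 4036

LEFT JOIN keeps every departments row; unmatched ones get NULL for employees columns.
Group by departments.id and compute SUM(e.hire_year). SUM over an all-NULL group is NULL.
  1: ids {8, 11, 14, 21} → SUM(e.hire_year)=8059
  2: ids {1, 3, 4} → SUM(e.hire_year)=6064
  3: ids {15, 16} → SUM(e.hire_year)=4036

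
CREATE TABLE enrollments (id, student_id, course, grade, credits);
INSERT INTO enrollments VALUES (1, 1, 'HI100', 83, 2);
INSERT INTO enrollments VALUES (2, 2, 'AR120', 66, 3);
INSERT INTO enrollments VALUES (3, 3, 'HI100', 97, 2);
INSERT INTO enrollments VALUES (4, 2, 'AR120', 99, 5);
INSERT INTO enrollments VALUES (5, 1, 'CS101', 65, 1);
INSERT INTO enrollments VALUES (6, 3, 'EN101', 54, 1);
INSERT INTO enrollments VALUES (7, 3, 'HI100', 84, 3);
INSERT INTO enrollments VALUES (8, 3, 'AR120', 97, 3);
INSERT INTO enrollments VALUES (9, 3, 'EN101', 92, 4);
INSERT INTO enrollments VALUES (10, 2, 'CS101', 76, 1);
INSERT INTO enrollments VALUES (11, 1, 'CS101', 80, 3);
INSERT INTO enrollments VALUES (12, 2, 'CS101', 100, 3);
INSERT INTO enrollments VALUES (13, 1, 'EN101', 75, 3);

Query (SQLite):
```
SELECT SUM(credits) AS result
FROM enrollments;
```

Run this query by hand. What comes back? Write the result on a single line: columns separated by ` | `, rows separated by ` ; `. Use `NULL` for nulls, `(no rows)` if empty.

All credits values: [2, 3, 2, 5, 1, 1, 3, 3, 4, 1, 3, 3, 3].
SUM of non-NULL values = 34.

34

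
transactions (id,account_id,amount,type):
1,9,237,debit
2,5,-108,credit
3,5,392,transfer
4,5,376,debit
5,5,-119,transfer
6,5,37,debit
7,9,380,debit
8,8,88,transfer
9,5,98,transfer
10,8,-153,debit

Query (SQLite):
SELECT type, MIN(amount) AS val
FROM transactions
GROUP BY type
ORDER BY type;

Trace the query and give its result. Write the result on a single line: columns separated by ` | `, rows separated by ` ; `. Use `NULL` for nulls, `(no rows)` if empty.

Partition transactions by type; compute MIN(amount) within each group.
  credit: ids {2} → MIN(amount)=-108
  debit: ids {1, 4, 6, 7, 10} → MIN(amount)=-153
  transfer: ids {3, 5, 8, 9} → MIN(amount)=-119

credit | -108 ; debit | -153 ; transfer | -119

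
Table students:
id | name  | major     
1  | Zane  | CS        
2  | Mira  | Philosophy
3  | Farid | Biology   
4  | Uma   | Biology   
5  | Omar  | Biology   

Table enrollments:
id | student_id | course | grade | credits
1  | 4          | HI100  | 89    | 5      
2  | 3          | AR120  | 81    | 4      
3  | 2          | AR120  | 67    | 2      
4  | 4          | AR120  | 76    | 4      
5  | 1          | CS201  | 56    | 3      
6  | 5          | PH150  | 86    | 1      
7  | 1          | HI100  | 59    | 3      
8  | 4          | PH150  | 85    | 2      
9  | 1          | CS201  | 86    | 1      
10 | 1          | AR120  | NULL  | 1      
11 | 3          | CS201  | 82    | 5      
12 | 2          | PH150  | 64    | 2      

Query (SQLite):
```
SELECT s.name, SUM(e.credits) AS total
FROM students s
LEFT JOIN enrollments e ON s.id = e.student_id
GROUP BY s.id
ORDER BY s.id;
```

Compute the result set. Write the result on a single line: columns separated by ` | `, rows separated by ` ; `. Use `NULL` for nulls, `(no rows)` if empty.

LEFT JOIN keeps every students row; unmatched ones get NULL for enrollments columns.
Group by students.id and compute SUM(e.credits). SUM over an all-NULL group is NULL.
  1: ids {5, 7, 9, 10} → SUM(e.credits)=8
  2: ids {3, 12} → SUM(e.credits)=4
  3: ids {2, 11} → SUM(e.credits)=9
  4: ids {1, 4, 8} → SUM(e.credits)=11
  5: ids {6} → SUM(e.credits)=1

Zane | 8 ; Mira | 4 ; Farid | 9 ; Uma | 11 ; Omar | 1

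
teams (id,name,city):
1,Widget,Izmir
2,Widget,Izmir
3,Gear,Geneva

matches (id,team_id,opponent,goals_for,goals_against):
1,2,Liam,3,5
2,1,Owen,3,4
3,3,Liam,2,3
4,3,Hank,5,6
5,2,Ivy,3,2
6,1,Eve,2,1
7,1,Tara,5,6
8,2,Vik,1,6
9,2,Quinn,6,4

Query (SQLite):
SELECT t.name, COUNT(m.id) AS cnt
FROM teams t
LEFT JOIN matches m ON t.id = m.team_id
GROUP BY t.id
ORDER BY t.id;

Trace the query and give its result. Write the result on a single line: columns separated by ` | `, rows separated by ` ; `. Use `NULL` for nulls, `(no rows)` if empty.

LEFT JOIN keeps every teams row; unmatched ones get NULL for matches columns.
Group by teams.id and compute COUNT(m.id). COUNT(col) of an all-NULL group is 0.
  1: ids {2, 6, 7} → COUNT(m.id)=3
  2: ids {1, 5, 8, 9} → COUNT(m.id)=4
  3: ids {3, 4} → COUNT(m.id)=2

Widget | 3 ; Widget | 4 ; Gear | 2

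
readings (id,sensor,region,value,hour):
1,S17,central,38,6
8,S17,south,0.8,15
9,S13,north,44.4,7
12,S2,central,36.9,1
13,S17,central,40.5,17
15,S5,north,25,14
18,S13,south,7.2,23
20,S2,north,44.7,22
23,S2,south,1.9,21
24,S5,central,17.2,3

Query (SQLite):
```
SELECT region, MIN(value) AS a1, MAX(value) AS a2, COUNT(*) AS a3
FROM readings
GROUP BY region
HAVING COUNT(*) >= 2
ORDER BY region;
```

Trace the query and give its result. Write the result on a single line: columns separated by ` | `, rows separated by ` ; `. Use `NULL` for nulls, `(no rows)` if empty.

Group readings by region.
Per group compute: MIN(value), MAX(value), COUNT(*).
HAVING: drop groups with fewer than 2 rows.
  central: ids {1, 12, 13, 24} → MIN(value)=17.2, MAX(value)=40.5, COUNT(*)=4
  north: ids {9, 15, 20} → MIN(value)=25, MAX(value)=44.7, COUNT(*)=3
  south: ids {8, 18, 23} → MIN(value)=0.8, MAX(value)=7.2, COUNT(*)=3

central | 17.2 | 40.5 | 4 ; north | 25 | 44.7 | 3 ; south | 0.8 | 7.2 | 3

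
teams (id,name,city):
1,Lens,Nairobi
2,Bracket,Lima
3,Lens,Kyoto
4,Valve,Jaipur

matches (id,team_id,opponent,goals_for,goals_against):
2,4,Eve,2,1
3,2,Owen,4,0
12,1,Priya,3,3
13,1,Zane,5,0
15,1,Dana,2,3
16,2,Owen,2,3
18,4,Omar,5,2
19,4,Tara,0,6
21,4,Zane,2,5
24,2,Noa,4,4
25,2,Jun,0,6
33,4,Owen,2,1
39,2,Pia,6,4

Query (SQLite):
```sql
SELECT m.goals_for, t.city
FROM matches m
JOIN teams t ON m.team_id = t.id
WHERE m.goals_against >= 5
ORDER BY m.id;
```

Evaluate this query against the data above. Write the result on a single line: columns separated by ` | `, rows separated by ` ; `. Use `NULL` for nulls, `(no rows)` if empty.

0 | Jaipur ; 2 | Jaipur ; 0 | Lima

Each matches row matches the teams row where team_id = teams.id.
Then keep rows with m.goals_against >= 5.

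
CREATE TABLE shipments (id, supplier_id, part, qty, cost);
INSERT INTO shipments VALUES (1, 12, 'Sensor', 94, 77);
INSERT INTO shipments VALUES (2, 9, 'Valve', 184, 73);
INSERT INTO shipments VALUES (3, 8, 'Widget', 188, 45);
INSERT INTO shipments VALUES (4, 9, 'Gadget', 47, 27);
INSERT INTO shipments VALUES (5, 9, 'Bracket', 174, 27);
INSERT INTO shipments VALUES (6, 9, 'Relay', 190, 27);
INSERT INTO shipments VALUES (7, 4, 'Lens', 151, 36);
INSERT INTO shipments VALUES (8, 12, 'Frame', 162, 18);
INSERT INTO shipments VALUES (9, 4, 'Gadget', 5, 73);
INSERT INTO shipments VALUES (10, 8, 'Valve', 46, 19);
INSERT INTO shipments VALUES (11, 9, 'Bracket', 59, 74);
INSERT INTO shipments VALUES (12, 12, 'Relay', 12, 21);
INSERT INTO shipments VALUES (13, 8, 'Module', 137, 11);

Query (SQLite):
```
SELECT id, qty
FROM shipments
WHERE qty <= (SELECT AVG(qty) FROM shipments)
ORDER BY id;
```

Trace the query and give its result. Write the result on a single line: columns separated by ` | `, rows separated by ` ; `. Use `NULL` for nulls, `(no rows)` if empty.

1 | 94 ; 4 | 47 ; 9 | 5 ; 10 | 46 ; 11 | 59 ; 12 | 12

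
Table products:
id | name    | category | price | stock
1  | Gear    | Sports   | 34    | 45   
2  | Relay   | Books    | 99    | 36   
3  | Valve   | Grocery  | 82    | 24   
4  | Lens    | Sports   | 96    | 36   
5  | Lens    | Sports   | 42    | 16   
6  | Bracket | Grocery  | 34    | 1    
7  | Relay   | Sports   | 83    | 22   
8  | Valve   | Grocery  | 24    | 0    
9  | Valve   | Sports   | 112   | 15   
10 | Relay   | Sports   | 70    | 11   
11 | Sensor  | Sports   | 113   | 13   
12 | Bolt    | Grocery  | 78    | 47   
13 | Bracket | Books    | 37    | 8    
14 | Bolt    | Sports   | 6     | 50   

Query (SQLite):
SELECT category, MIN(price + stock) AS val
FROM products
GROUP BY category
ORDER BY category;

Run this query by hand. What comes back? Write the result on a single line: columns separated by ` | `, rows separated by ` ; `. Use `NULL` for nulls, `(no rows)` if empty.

For each row compute price + stock.
Group by category; take MIN of the expression per group.
  Books: ids {2, 13} → MIN(price + stock)=45
  Grocery: ids {3, 6, 8, 12} → MIN(price + stock)=24
  Sports: ids {1, 4, 5, 7, 9, 10, 11, 14} → MIN(price + stock)=56

Books | 45 ; Grocery | 24 ; Sports | 56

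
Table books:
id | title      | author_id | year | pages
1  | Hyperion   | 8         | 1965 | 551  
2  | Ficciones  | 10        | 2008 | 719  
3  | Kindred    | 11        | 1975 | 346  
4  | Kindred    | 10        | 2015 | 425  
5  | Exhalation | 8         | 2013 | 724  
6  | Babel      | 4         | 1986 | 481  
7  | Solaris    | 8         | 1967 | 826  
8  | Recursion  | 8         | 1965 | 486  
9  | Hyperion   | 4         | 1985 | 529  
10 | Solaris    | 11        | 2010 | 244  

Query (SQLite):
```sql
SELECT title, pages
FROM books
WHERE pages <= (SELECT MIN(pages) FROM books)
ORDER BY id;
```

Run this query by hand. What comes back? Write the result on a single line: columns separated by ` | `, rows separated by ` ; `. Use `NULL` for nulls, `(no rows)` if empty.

Solaris | 244

Scalar subquery: MIN(pages) over all books rows = 244.
Keep rows where pages <= that value.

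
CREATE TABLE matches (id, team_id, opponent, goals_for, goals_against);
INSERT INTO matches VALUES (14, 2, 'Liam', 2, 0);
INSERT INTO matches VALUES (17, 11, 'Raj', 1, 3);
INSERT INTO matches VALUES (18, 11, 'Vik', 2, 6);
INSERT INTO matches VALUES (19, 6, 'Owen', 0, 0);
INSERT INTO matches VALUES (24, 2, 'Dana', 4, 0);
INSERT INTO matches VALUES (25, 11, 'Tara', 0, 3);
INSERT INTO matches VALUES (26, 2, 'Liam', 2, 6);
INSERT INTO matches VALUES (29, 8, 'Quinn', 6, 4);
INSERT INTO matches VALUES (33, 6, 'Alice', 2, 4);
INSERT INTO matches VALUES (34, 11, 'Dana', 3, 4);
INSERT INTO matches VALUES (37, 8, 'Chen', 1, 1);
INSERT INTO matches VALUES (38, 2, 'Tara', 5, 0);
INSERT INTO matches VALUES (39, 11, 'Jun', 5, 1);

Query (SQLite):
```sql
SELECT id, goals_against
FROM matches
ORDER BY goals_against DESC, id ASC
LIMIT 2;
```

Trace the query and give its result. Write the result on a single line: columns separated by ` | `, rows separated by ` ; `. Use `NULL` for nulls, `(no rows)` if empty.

Sort by goals_against desc, tiebreak id asc: (6, id=18), (6, id=26), (4, id=29), (4, id=33), (4, id=34) …. Take first 2.

18 | 6 ; 26 | 6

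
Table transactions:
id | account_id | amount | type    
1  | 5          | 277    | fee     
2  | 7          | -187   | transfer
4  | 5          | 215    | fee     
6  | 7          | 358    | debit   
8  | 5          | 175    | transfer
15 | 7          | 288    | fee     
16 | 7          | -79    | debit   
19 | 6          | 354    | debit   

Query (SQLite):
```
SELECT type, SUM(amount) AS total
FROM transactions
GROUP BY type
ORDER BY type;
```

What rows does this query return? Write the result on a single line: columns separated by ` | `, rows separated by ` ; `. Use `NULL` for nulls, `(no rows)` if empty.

debit | 633 ; fee | 780 ; transfer | -12

Partition transactions by type; compute SUM(amount) within each group.
  debit: ids {6, 16, 19} → SUM(amount)=633
  fee: ids {1, 4, 15} → SUM(amount)=780
  transfer: ids {2, 8} → SUM(amount)=-12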